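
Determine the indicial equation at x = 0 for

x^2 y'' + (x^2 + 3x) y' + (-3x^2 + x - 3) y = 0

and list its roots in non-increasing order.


Divide by x^2 to reach normal form y'' + P_1(x) y' + P_2(x) y = 0 with P_1(x) = 1 + 3/x and P_2(x) = -3 + 1/x - 3/x^2.
x = 0 is a singular point because the y'-coefficient 1 + 3/x has a pole at x = 0 and the y-coefficient -3 + 1/x - 3/x^2 has a pole at x = 0.
It is a regular singular point because x P_1(x) = p(x) = x + 3 and x^2 P_2(x) = q(x) = -3x^2 + x - 3 are polynomials, hence analytic at x = 0.
p(0) = 3,  q(0) = -3.
Indicial equation: r(r-1) + p(0) r + q(0) = 0, i.e. r^2 + (p(0) - 1) r + q(0) = 0, i.e. r^2 + 2 r - 3 = 0.
Discriminant: (2)^2 - 4(-3) = 16, so r = (-2 ± 4)/2.
Solving: r_1 = 1, r_2 = -3.

indicial: r^2 + 2 r - 3 = 0; roots r_1 = 1, r_2 = -3


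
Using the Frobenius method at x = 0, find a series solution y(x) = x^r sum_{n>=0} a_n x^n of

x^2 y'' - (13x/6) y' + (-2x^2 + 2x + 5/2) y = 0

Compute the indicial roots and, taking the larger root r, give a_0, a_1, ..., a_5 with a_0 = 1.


Write in Frobenius form y'' + (p(x)/x) y' + (q(x)/x^2) y = 0:
  p(x) = -13/6,  q(x) = -2x^2 + 2x + 5/2.
Indicial equation: r(r-1) + (-13/6) r + (5/2) = 0 -> roots r_1 = 5/3, r_2 = 3/2.
Take r = r_1 = 5/3. Let y(x) = x^r sum_{n>=0} a_n x^n with a_0 = 1.
Substitute y = x^r sum a_n x^n and match x^{r+n}. The recurrence is
  D(n) a_n + 2 a_{n-1} - 2 a_{n-2} = 0,  where D(n) = (r+n)(r+n-1) + (-13/6)(r+n) + (5/2).
  a_n = [-2 a_{n-1} + 2 a_{n-2}] / D(n).
Since the indicial polynomial factors as (r - r_1)(r - r_2), D(n) = (r_1 + n - r_1)(r_1 + n - r_2) = n(n + 1/6).
Evaluating step by step (a_0 = 1):
  n = 1: D(1) = 1(1 + 1/6) = 7/6; numerator = -2(1) = -2; a_1 = (-2)/(7/6) = -12/7
  n = 2: D(2) = 2(2 + 1/6) = 13/3; numerator = -2(-12/7) + 2(1) = 38/7; a_2 = (38/7)/(13/3) = 114/91
  n = 3: D(3) = 3(3 + 1/6) = 19/2; numerator = -2(114/91) + 2(-12/7) = -540/91; a_3 = (-540/91)/(19/2) = -1080/1729
  n = 4: D(4) = 4(4 + 1/6) = 50/3; numerator = -2(-1080/1729) + 2(114/91) = 6492/1729; a_4 = (6492/1729)/(50/3) = 9738/43225
  n = 5: D(5) = 5(5 + 1/6) = 155/6; numerator = -2(9738/43225) + 2(-1080/1729) = -5652/3325; a_5 = (-5652/3325)/(155/6) = -33912/515375

r = 5/3; a_0 = 1; a_1 = -12/7; a_2 = 114/91; a_3 = -1080/1729; a_4 = 9738/43225; a_5 = -33912/515375


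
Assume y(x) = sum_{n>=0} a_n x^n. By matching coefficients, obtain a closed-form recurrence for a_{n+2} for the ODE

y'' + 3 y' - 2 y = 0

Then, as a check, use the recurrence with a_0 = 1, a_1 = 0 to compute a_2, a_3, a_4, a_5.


Substitute y = sum_n a_n x^n.
y''(x) has coefficient (n+2)(n+1) a_{n+2} at x^n;
3 y'(x) has coefficient 3 (n+1) a_{n+1} at x^n;
-2 y(x) has coefficient -2 a_n at x^n.
Matching x^n: (n+2)(n+1) a_{n+2} + 3 (n+1) a_{n+1} - 2 a_n = 0.
Thus a_{n+2} = [-3 (n+1) a_{n+1} + 2 a_n] / ((n+1)(n+2)).

Check with a_0 = 1, a_1 = 0 (apply the recurrence for n = 0, 1, 2, 3): a_0 = 1, a_1 = 0, a_2 = 1, a_3 = -1, a_4 = 11/12, a_5 = -13/20.

a_(n+2) = [-3 (n+1) a_(n+1) + 2 a_n] / ((n+1)(n+2)); check: a_0 = 1, a_1 = 0, a_2 = 1, a_3 = -1, a_4 = 11/12, a_5 = -13/20


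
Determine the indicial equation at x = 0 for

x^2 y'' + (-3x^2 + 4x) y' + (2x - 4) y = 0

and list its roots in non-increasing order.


Divide by x^2 to reach normal form y'' + P_1(x) y' + P_2(x) y = 0 with P_1(x) = -3 + 4/x and P_2(x) = 2/x - 4/x^2.
x = 0 is a singular point because the y'-coefficient -3 + 4/x has a pole at x = 0 and the y-coefficient 2/x - 4/x^2 has a pole at x = 0.
It is a regular singular point because x P_1(x) = p(x) = 4 - 3x and x^2 P_2(x) = q(x) = 2x - 4 are polynomials, hence analytic at x = 0.
p(0) = 4,  q(0) = -4.
Indicial equation: r(r-1) + p(0) r + q(0) = 0, i.e. r^2 + (p(0) - 1) r + q(0) = 0, i.e. r^2 + 3 r - 4 = 0.
Discriminant: (3)^2 - 4(-4) = 25, so r = (-3 ± 5)/2.
Solving: r_1 = 1, r_2 = -4.

indicial: r^2 + 3 r - 4 = 0; roots r_1 = 1, r_2 = -4


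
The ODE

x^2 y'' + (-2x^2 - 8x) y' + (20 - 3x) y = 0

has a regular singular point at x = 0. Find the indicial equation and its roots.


Divide by x^2 to reach normal form y'' + P_1(x) y' + P_2(x) y = 0 with P_1(x) = -2 - 8/x and P_2(x) = -3/x + 20/x^2.
x = 0 is a singular point because the y'-coefficient -2 - 8/x has a pole at x = 0 and the y-coefficient -3/x + 20/x^2 has a pole at x = 0.
It is a regular singular point because x P_1(x) = p(x) = -2x - 8 and x^2 P_2(x) = q(x) = 20 - 3x are polynomials, hence analytic at x = 0.
p(0) = -8,  q(0) = 20.
Indicial equation: r(r-1) + p(0) r + q(0) = 0, i.e. r^2 + (p(0) - 1) r + q(0) = 0, i.e. r^2 - 9 r + 20 = 0.
Discriminant: (-9)^2 - 4(20) = 1, so r = (9 ± 1)/2.
Solving: r_1 = 5, r_2 = 4.

indicial: r^2 - 9 r + 20 = 0; roots r_1 = 5, r_2 = 4


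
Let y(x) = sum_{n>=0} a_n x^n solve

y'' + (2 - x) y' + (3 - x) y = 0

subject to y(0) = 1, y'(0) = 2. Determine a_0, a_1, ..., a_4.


Ansatz: y(x) = sum_{n>=0} a_n x^n, so y'(x) = sum_{n>=1} n a_n x^(n-1) and y''(x) = sum_{n>=2} n(n-1) a_n x^(n-2).
Substitute into P(x) y'' + Q(x) y' + R(x) y = 0 with P(x) = 1, Q(x) = 2 - x, R(x) = 3 - x, and match powers of x.
Initial conditions: a_0 = 1, a_1 = 2.
Setting the coefficient of each power of x to zero and solving order by order (substituting the coefficients already found):
  x^0: 2 a_2 + 2 a_1 + 3 a_0 = 0  ->  2 a_2 = -2 a_1 - 3 a_0 = -7  ->  a_2 = -7/2
  x^1: 6 a_3 + 4 a_2 + 2 a_1 - a_0 = 0  ->  6 a_3 = -4 a_2 - 2 a_1 + a_0 = 11  ->  a_3 = 11/6
  x^2: 12 a_4 + 6 a_3 + a_2 - a_1 = 0  ->  12 a_4 = -6 a_3 - a_2 + a_1 = -11/2  ->  a_4 = -11/24
Truncated series: y(x) = 1 + 2 x - (7/2) x^2 + (11/6) x^3 - (11/24) x^4 + O(x^5).

a_0 = 1; a_1 = 2; a_2 = -7/2; a_3 = 11/6; a_4 = -11/24


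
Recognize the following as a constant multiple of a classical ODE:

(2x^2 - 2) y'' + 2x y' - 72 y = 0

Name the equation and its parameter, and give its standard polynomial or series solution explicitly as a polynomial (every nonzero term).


All three coefficients share the factor -2; dividing through by -2 gives  (1 - x^2) y'' - x y' + 36 y = 0.
This matches the Chebyshev equation (1 - x^2) y'' - x y' + n^2 y = 0 (note the -x y' term, not -2x y') with n^2 = 36, so n = 6; the polynomial solution is T_6(x).
With y = sum_k a_k x^k, matching x^k gives (k+2)(k+1) a_{k+2} = (k^2 - n^2) a_k = (k - 6)(k + 6) a_k. The right side vanishes at k = 6, so the series with the parity of 6 terminates at degree 6.
Standard normalization: leading coefficient of T_n is 2^(n-1), so a_6 = 2^5 = 32. Work downward with a_k = (k+1)(k+2) a_{k+2} / ((k - 6)(k + 6)):
  a_4 = (5)(6)(32) / ((4 - 6)(4 + 6)) = 960/(-20) = -48
  a_2 = (3)(4)(-48) / ((2 - 6)(2 + 6)) = -576/(-32) = 18
  a_0 = (1)(2)(18) / ((0 - 6)(0 + 6)) = 36/(-36) = -1
Hence T_6(x) = 32 x^6 - 48 x^4 + 18 x^2 - 1.

T_6(x); series = 32 x^6 - 48 x^4 + 18 x^2 - 1


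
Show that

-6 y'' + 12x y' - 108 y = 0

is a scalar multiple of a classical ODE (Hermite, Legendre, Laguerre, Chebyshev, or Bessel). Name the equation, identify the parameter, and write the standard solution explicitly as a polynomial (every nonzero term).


All three coefficients share the factor -6; dividing through by -6 gives  y'' - 2x y' + 18 y = 0.
This matches the Hermite equation y'' - 2x y' + 2n y = 0 with 2n = 18, so n = 9; the polynomial solution is H_9(x).
With y = sum_k a_k x^k, matching x^k gives (k+2)(k+1) a_{k+2} = 2(k - n) a_k = 2(k - 9) a_k. The right side vanishes at k = 9, so the series with the parity of 9 terminates at degree 9.
Standard normalization: leading coefficient of H_n is 2^n, so a_9 = 2^9 = 512. Work downward with a_k = (k+1)(k+2) a_{k+2} / (2(k - n)):
  a_7 = (8)(9)(512) / (2(7 - 9)) = 36864/(-4) = -9216
  a_5 = (6)(7)(-9216) / (2(5 - 9)) = -387072/(-8) = 48384
  a_3 = (4)(5)(48384) / (2(3 - 9)) = 967680/(-12) = -80640
  a_1 = (2)(3)(-80640) / (2(1 - 9)) = -483840/(-16) = 30240
Hence H_9(x) = 512 x^9 - 9216 x^7 + 48384 x^5 - 80640 x^3 + 30240 x.

H_9(x); series = 512 x^9 - 9216 x^7 + 48384 x^5 - 80640 x^3 + 30240 x


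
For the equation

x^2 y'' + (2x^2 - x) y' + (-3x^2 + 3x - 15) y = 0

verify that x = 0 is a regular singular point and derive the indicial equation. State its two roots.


Divide by x^2 to reach normal form y'' + P_1(x) y' + P_2(x) y = 0 with P_1(x) = 2 - 1/x and P_2(x) = -3 + 3/x - 15/x^2.
x = 0 is a singular point because the y'-coefficient 2 - 1/x has a pole at x = 0 and the y-coefficient -3 + 3/x - 15/x^2 has a pole at x = 0.
It is a regular singular point because x P_1(x) = p(x) = 2x - 1 and x^2 P_2(x) = q(x) = -3x^2 + 3x - 15 are polynomials, hence analytic at x = 0.
p(0) = -1,  q(0) = -15.
Indicial equation: r(r-1) + p(0) r + q(0) = 0, i.e. r^2 + (p(0) - 1) r + q(0) = 0, i.e. r^2 - 2 r - 15 = 0.
Discriminant: (-2)^2 - 4(-15) = 64, so r = (2 ± 8)/2.
Solving: r_1 = 5, r_2 = -3.

indicial: r^2 - 2 r - 15 = 0; roots r_1 = 5, r_2 = -3


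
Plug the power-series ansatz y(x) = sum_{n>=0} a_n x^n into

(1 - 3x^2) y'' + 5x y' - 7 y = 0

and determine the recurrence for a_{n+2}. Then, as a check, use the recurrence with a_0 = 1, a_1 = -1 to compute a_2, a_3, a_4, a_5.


Substitute y = sum_n a_n x^n.
(1 - 3 x^2) y'' contributes (n+2)(n+1) a_{n+2} - 3 n(n-1) a_n at x^n.
5 x y'(x) contributes 5 n a_n at x^n.
-7 y(x) contributes -7 a_n at x^n.
Matching x^n: (n+2)(n+1) a_{n+2} + (-3 n(n-1) + 5 n - 7) a_n = 0.
Thus a_{n+2} = (3 n(n-1) - 5 n + 7) / ((n+1)(n+2)) * a_n.

Check with a_0 = 1, a_1 = -1 (apply the recurrence for n = 0, 1, 2, 3): a_0 = 1, a_1 = -1, a_2 = 7/2, a_3 = -1/3, a_4 = 7/8, a_5 = -1/6.

a_(n+2) = (3 n(n-1) - 5 n + 7) / ((n+1)(n+2)) * a_n; check: a_0 = 1, a_1 = -1, a_2 = 7/2, a_3 = -1/3, a_4 = 7/8, a_5 = -1/6


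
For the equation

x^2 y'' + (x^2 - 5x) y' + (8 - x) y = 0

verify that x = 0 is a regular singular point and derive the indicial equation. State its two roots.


Divide by x^2 to reach normal form y'' + P_1(x) y' + P_2(x) y = 0 with P_1(x) = 1 - 5/x and P_2(x) = -1/x + 8/x^2.
x = 0 is a singular point because the y'-coefficient 1 - 5/x has a pole at x = 0 and the y-coefficient -1/x + 8/x^2 has a pole at x = 0.
It is a regular singular point because x P_1(x) = p(x) = x - 5 and x^2 P_2(x) = q(x) = 8 - x are polynomials, hence analytic at x = 0.
p(0) = -5,  q(0) = 8.
Indicial equation: r(r-1) + p(0) r + q(0) = 0, i.e. r^2 + (p(0) - 1) r + q(0) = 0, i.e. r^2 - 6 r + 8 = 0.
Discriminant: (-6)^2 - 4(8) = 4, so r = (6 ± 2)/2.
Solving: r_1 = 4, r_2 = 2.

indicial: r^2 - 6 r + 8 = 0; roots r_1 = 4, r_2 = 2


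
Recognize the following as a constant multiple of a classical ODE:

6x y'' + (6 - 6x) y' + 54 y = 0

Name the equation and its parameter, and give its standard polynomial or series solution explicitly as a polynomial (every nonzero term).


All three coefficients share the factor 6; dividing through by 6 gives  x y'' + (1 - x) y' + 9 y = 0.
This matches the Laguerre equation x y'' + (1 - x) y' + n y = 0 with n = 9; the polynomial solution is L_9(x).
With y = sum_k a_k x^k, matching x^k gives (k+1)k a_{k+1} + (k+1) a_{k+1} - k a_k + n a_k = 0, i.e. (k+1)^2 a_{k+1} = (k - n) a_k = (k - 9) a_k. The right side vanishes at k = 9, so the series terminates at degree 9.
Standard normalization L_n(0) = 1 gives a_0 = 1. Work upward with a_{k+1} = (k - 9) a_k / (k+1)^2:
  a_1 = (0 - 9)(1) / 1^2 = -9/1 = -9
  a_2 = (1 - 9)(-9) / 2^2 = 72/4 = 18
  a_3 = (2 - 9)(18) / 3^2 = -126/9 = -14
  a_4 = (3 - 9)(-14) / 4^2 = 84/16 = 21/4
  a_5 = (4 - 9)(21/4) / 5^2 = (-105/4)/25 = -21/20
  a_6 = (5 - 9)(-21/20) / 6^2 = (21/5)/36 = 7/60
  a_7 = (6 - 9)(7/60) / 7^2 = (-7/20)/49 = -1/140
  a_8 = (7 - 9)(-1/140) / 8^2 = (1/70)/64 = 1/4480
  a_9 = (8 - 9)(1/4480) / 9^2 = (-1/4480)/81 = -1/362880
Hence L_9(x) = -x^9/362880 + x^8/4480 - x^7/140 + 7 x^6/60 - 21 x^5/20 + 21 x^4/4 - 14 x^3 + 18 x^2 - 9 x + 1.

L_9(x); series = -x^9/362880 + x^8/4480 - x^7/140 + 7 x^6/60 - 21 x^5/20 + 21 x^4/4 - 14 x^3 + 18 x^2 - 9 x + 1


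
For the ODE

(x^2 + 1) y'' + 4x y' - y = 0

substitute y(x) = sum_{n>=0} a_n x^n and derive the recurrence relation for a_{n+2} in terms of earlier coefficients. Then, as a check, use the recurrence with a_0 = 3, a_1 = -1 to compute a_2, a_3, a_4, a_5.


Substitute y = sum_n a_n x^n.
(1 + 1 x^2) y'' contributes (n+2)(n+1) a_{n+2} + n(n-1) a_n at x^n.
4 x y'(x) contributes 4 n a_n at x^n.
-y(x) contributes -1 a_n at x^n.
Matching x^n: (n+2)(n+1) a_{n+2} + (n(n-1) + 4 n - 1) a_n = 0.
Thus a_{n+2} = (-n(n-1) - 4 n + 1) / ((n+1)(n+2)) * a_n.

Check with a_0 = 3, a_1 = -1 (apply the recurrence for n = 0, 1, 2, 3): a_0 = 3, a_1 = -1, a_2 = 3/2, a_3 = 1/2, a_4 = -9/8, a_5 = -17/40.

a_(n+2) = (-n(n-1) - 4 n + 1) / ((n+1)(n+2)) * a_n; check: a_0 = 3, a_1 = -1, a_2 = 3/2, a_3 = 1/2, a_4 = -9/8, a_5 = -17/40


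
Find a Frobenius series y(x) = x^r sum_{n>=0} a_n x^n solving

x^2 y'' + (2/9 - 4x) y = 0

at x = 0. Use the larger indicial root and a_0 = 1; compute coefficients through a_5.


Write in Frobenius form y'' + (p(x)/x) y' + (q(x)/x^2) y = 0:
  p(x) = 0,  q(x) = 2/9 - 4x.
Indicial equation: r(r-1) + (0) r + (2/9) = 0 -> roots r_1 = 2/3, r_2 = 1/3.
Take r = r_1 = 2/3. Let y(x) = x^r sum_{n>=0} a_n x^n with a_0 = 1.
Substitute y = x^r sum a_n x^n and match x^{r+n}. The recurrence is
  D(n) a_n - 4 a_{n-1} = 0,  where D(n) = (r+n)(r+n-1) + (0)(r+n) + (2/9).
  a_n = 4 / D(n) * a_{n-1}.
Since the indicial polynomial factors as (r - r_1)(r - r_2), D(n) = (r_1 + n - r_1)(r_1 + n - r_2) = n(n + 1/3).
Evaluating step by step (a_0 = 1):
  n = 1: D(1) = 1(1 + 1/3) = 4/3; numerator = 4(1) = 4; a_1 = (4)/(4/3) = 3
  n = 2: D(2) = 2(2 + 1/3) = 14/3; numerator = 4(3) = 12; a_2 = (12)/(14/3) = 18/7
  n = 3: D(3) = 3(3 + 1/3) = 10; numerator = 4(18/7) = 72/7; a_3 = (72/7)/(10) = 36/35
  n = 4: D(4) = 4(4 + 1/3) = 52/3; numerator = 4(36/35) = 144/35; a_4 = (144/35)/(52/3) = 108/455
  n = 5: D(5) = 5(5 + 1/3) = 80/3; numerator = 4(108/455) = 432/455; a_5 = (432/455)/(80/3) = 81/2275

r = 2/3; a_0 = 1; a_1 = 3; a_2 = 18/7; a_3 = 36/35; a_4 = 108/455; a_5 = 81/2275


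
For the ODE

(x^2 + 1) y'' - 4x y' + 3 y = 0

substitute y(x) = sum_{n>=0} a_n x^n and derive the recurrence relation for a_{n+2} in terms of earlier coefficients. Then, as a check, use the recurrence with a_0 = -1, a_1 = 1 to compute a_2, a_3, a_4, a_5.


Substitute y = sum_n a_n x^n.
(1 + 1 x^2) y'' contributes (n+2)(n+1) a_{n+2} + n(n-1) a_n at x^n.
-4 x y'(x) contributes -4 n a_n at x^n.
3 y(x) contributes 3 a_n at x^n.
Matching x^n: (n+2)(n+1) a_{n+2} + (n(n-1) - 4 n + 3) a_n = 0.
Thus a_{n+2} = (-n(n-1) + 4 n - 3) / ((n+1)(n+2)) * a_n.

Check with a_0 = -1, a_1 = 1 (apply the recurrence for n = 0, 1, 2, 3): a_0 = -1, a_1 = 1, a_2 = 3/2, a_3 = 1/6, a_4 = 3/8, a_5 = 1/40.

a_(n+2) = (-n(n-1) + 4 n - 3) / ((n+1)(n+2)) * a_n; check: a_0 = -1, a_1 = 1, a_2 = 3/2, a_3 = 1/6, a_4 = 3/8, a_5 = 1/40


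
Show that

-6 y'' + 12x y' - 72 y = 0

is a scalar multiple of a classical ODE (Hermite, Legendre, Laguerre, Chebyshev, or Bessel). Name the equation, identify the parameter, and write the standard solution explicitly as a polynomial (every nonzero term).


All three coefficients share the factor -6; dividing through by -6 gives  y'' - 2x y' + 12 y = 0.
This matches the Hermite equation y'' - 2x y' + 2n y = 0 with 2n = 12, so n = 6; the polynomial solution is H_6(x).
With y = sum_k a_k x^k, matching x^k gives (k+2)(k+1) a_{k+2} = 2(k - n) a_k = 2(k - 6) a_k. The right side vanishes at k = 6, so the series with the parity of 6 terminates at degree 6.
Standard normalization: leading coefficient of H_n is 2^n, so a_6 = 2^6 = 64. Work downward with a_k = (k+1)(k+2) a_{k+2} / (2(k - n)):
  a_4 = (5)(6)(64) / (2(4 - 6)) = 1920/(-4) = -480
  a_2 = (3)(4)(-480) / (2(2 - 6)) = -5760/(-8) = 720
  a_0 = (1)(2)(720) / (2(0 - 6)) = 1440/(-12) = -120
Hence H_6(x) = 64 x^6 - 480 x^4 + 720 x^2 - 120.

H_6(x); series = 64 x^6 - 480 x^4 + 720 x^2 - 120


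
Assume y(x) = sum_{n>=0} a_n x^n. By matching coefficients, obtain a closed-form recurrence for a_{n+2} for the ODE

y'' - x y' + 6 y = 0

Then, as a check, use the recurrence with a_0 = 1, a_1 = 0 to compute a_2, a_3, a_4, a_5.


Substitute y = sum_n a_n x^n.
y''(x) has coefficient (n+2)(n+1) a_{n+2} at x^n;
-x y'(x) has coefficient -n a_n at x^n (shift);
6 y(x) has coefficient 6 a_n at x^n.
Matching x^n: (n+2)(n+1) a_{n+2} + (-n + 6) a_n = 0.
Thus a_{n+2} = (n - 6) / ((n+1)(n+2)) * a_n.

Check with a_0 = 1, a_1 = 0 (apply the recurrence for n = 0, 1, 2, 3): a_0 = 1, a_1 = 0, a_2 = -3, a_3 = 0, a_4 = 1, a_5 = 0.

a_(n+2) = (n - 6) / ((n+1)(n+2)) * a_n; check: a_0 = 1, a_1 = 0, a_2 = -3, a_3 = 0, a_4 = 1, a_5 = 0


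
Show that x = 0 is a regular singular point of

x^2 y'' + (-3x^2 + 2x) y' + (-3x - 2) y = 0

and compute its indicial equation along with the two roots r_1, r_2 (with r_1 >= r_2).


Divide by x^2 to reach normal form y'' + P_1(x) y' + P_2(x) y = 0 with P_1(x) = -3 + 2/x and P_2(x) = -3/x - 2/x^2.
x = 0 is a singular point because the y'-coefficient -3 + 2/x has a pole at x = 0 and the y-coefficient -3/x - 2/x^2 has a pole at x = 0.
It is a regular singular point because x P_1(x) = p(x) = 2 - 3x and x^2 P_2(x) = q(x) = -3x - 2 are polynomials, hence analytic at x = 0.
p(0) = 2,  q(0) = -2.
Indicial equation: r(r-1) + p(0) r + q(0) = 0, i.e. r^2 + (p(0) - 1) r + q(0) = 0, i.e. r^2 + 1 r - 2 = 0.
Discriminant: (1)^2 - 4(-2) = 9, so r = (-1 ± 3)/2.
Solving: r_1 = 1, r_2 = -2.

indicial: r^2 + 1 r - 2 = 0; roots r_1 = 1, r_2 = -2


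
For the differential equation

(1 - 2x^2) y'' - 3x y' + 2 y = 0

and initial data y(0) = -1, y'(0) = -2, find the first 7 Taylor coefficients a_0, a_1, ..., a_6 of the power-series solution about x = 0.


Ansatz: y(x) = sum_{n>=0} a_n x^n, so y'(x) = sum_{n>=1} n a_n x^(n-1) and y''(x) = sum_{n>=2} n(n-1) a_n x^(n-2).
Substitute into P(x) y'' + Q(x) y' + R(x) y = 0 with P(x) = 1 - 2x^2, Q(x) = -3x, R(x) = 2, and match powers of x.
Initial conditions: a_0 = -1, a_1 = -2.
Setting the coefficient of each power of x to zero and solving order by order (substituting the coefficients already found):
  x^0: 2 a_2 + 2 a_0 = 0  ->  2 a_2 = -2 a_0 = 2  ->  a_2 = 1
  x^1: 6 a_3 - a_1 = 0  ->  6 a_3 = a_1 = -2  ->  a_3 = -1/3
  x^2: 12 a_4 - 8 a_2 = 0  ->  12 a_4 = 8 a_2 = 8  ->  a_4 = 2/3
  x^3: 20 a_5 - 19 a_3 = 0  ->  20 a_5 = 19 a_3 = -19/3  ->  a_5 = -19/60
  x^4: 30 a_6 - 34 a_4 = 0  ->  30 a_6 = 34 a_4 = 68/3  ->  a_6 = 34/45
Truncated series: y(x) = -1 - 2 x + x^2 - (1/3) x^3 + (2/3) x^4 - (19/60) x^5 + (34/45) x^6 + O(x^7).

a_0 = -1; a_1 = -2; a_2 = 1; a_3 = -1/3; a_4 = 2/3; a_5 = -19/60; a_6 = 34/45


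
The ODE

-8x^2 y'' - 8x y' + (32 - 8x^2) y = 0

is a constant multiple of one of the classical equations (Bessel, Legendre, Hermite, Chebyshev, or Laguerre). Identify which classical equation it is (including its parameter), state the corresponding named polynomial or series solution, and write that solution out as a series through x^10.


All three coefficients share the factor -8; dividing through by -8 gives  x^2 y'' + x y' + (x^2 - 4) y = 0.
This matches the Bessel equation x^2 y'' + x y' + (x^2 - nu^2) y = 0 with nu^2 = 4, so nu = 2; the solution bounded at x = 0 is J_2(x).
Frobenius at x = 0: indicial roots ±nu; for r = nu the recurrence k(k + 2nu) c_k = -c_{k-2} gives the standard series J_nu(x) = sum_{k>=0} (-1)^k / (k! (k+nu)!) (x/2)^(2k+nu). Evaluate the first 5 terms:
  k = 0: (-1)^0 / (0! * 2! * 2^2) x^2 = 1/(1*2*4) x^2 = (1/8) x^2
  k = 1: (-1)^1 / (1! * 3! * 2^4) x^4 = -1/(1*6*16) x^4 = (-1/96) x^4
  k = 2: (-1)^2 / (2! * 4! * 2^6) x^6 = 1/(2*24*64) x^6 = (1/3072) x^6
  k = 3: (-1)^3 / (3! * 5! * 2^8) x^8 = -1/(6*120*256) x^8 = (-1/184320) x^8
  k = 4: (-1)^4 / (4! * 6! * 2^10) x^10 = 1/(24*720*1024) x^10 = (1/17694720) x^10
Hence J_2(x) = x^10/17694720 - x^8/184320 + x^6/3072 - x^4/96 + x^2/8 + ....

J_2(x); series = x^10/17694720 - x^8/184320 + x^6/3072 - x^4/96 + x^2/8


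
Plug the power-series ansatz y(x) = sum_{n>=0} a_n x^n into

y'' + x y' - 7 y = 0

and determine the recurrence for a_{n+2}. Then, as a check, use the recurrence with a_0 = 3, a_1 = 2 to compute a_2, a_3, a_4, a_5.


Substitute y = sum_n a_n x^n.
y''(x) has coefficient (n+2)(n+1) a_{n+2} at x^n;
x y'(x) has coefficient n a_n at x^n (shift);
-7 y(x) has coefficient -7 a_n at x^n.
Matching x^n: (n+2)(n+1) a_{n+2} + (n - 7) a_n = 0.
Thus a_{n+2} = (-n + 7) / ((n+1)(n+2)) * a_n.

Check with a_0 = 3, a_1 = 2 (apply the recurrence for n = 0, 1, 2, 3): a_0 = 3, a_1 = 2, a_2 = 21/2, a_3 = 2, a_4 = 35/8, a_5 = 2/5.

a_(n+2) = (-n + 7) / ((n+1)(n+2)) * a_n; check: a_0 = 3, a_1 = 2, a_2 = 21/2, a_3 = 2, a_4 = 35/8, a_5 = 2/5


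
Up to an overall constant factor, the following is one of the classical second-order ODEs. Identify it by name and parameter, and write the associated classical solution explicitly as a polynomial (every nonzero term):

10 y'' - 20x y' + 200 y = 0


All three coefficients share the factor 10; dividing through by 10 gives  y'' - 2x y' + 20 y = 0.
This matches the Hermite equation y'' - 2x y' + 2n y = 0 with 2n = 20, so n = 10; the polynomial solution is H_10(x).
With y = sum_k a_k x^k, matching x^k gives (k+2)(k+1) a_{k+2} = 2(k - n) a_k = 2(k - 10) a_k. The right side vanishes at k = 10, so the series with the parity of 10 terminates at degree 10.
Standard normalization: leading coefficient of H_n is 2^n, so a_10 = 2^10 = 1024. Work downward with a_k = (k+1)(k+2) a_{k+2} / (2(k - n)):
  a_8 = (9)(10)(1024) / (2(8 - 10)) = 92160/(-4) = -23040
  a_6 = (7)(8)(-23040) / (2(6 - 10)) = -1290240/(-8) = 161280
  a_4 = (5)(6)(161280) / (2(4 - 10)) = 4838400/(-12) = -403200
  a_2 = (3)(4)(-403200) / (2(2 - 10)) = -4838400/(-16) = 302400
  a_0 = (1)(2)(302400) / (2(0 - 10)) = 604800/(-20) = -30240
Hence H_10(x) = 1024 x^10 - 23040 x^8 + 161280 x^6 - 403200 x^4 + 302400 x^2 - 30240.

H_10(x); series = 1024 x^10 - 23040 x^8 + 161280 x^6 - 403200 x^4 + 302400 x^2 - 30240


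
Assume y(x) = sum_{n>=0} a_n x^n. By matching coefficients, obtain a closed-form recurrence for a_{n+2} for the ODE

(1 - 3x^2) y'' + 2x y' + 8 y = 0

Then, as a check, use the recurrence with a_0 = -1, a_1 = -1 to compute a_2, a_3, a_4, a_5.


Substitute y = sum_n a_n x^n.
(1 - 3 x^2) y'' contributes (n+2)(n+1) a_{n+2} - 3 n(n-1) a_n at x^n.
2 x y'(x) contributes 2 n a_n at x^n.
8 y(x) contributes 8 a_n at x^n.
Matching x^n: (n+2)(n+1) a_{n+2} + (-3 n(n-1) + 2 n + 8) a_n = 0.
Thus a_{n+2} = (3 n(n-1) - 2 n - 8) / ((n+1)(n+2)) * a_n.

Check with a_0 = -1, a_1 = -1 (apply the recurrence for n = 0, 1, 2, 3): a_0 = -1, a_1 = -1, a_2 = 4, a_3 = 5/3, a_4 = -2, a_5 = 1/3.

a_(n+2) = (3 n(n-1) - 2 n - 8) / ((n+1)(n+2)) * a_n; check: a_0 = -1, a_1 = -1, a_2 = 4, a_3 = 5/3, a_4 = -2, a_5 = 1/3


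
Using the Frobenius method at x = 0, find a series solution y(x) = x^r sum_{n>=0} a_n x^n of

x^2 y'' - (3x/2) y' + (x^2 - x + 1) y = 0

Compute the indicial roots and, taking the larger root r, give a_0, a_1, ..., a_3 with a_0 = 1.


Write in Frobenius form y'' + (p(x)/x) y' + (q(x)/x^2) y = 0:
  p(x) = -3/2,  q(x) = x^2 - x + 1.
Indicial equation: r(r-1) + (-3/2) r + (1) = 0 -> roots r_1 = 2, r_2 = 1/2.
Take r = r_1 = 2. Let y(x) = x^r sum_{n>=0} a_n x^n with a_0 = 1.
Substitute y = x^r sum a_n x^n and match x^{r+n}. The recurrence is
  D(n) a_n - 1 a_{n-1} + 1 a_{n-2} = 0,  where D(n) = (r+n)(r+n-1) + (-3/2)(r+n) + (1).
  a_n = [1 a_{n-1} - 1 a_{n-2}] / D(n).
Since the indicial polynomial factors as (r - r_1)(r - r_2), D(n) = (r_1 + n - r_1)(r_1 + n - r_2) = n(n + 3/2).
Evaluating step by step (a_0 = 1):
  n = 1: D(1) = 1(1 + 3/2) = 5/2; numerator = 1(1) = 1; a_1 = (1)/(5/2) = 2/5
  n = 2: D(2) = 2(2 + 3/2) = 7; numerator = 1(2/5) - 1(1) = -3/5; a_2 = (-3/5)/(7) = -3/35
  n = 3: D(3) = 3(3 + 3/2) = 27/2; numerator = 1(-3/35) - 1(2/5) = -17/35; a_3 = (-17/35)/(27/2) = -34/945

r = 2; a_0 = 1; a_1 = 2/5; a_2 = -3/35; a_3 = -34/945


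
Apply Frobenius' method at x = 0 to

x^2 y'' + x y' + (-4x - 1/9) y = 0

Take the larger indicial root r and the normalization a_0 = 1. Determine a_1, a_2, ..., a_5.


Write in Frobenius form y'' + (p(x)/x) y' + (q(x)/x^2) y = 0:
  p(x) = 1,  q(x) = -4x - 1/9.
Indicial equation: r(r-1) + (1) r + (-1/9) = 0 -> roots r_1 = 1/3, r_2 = -1/3.
Take r = r_1 = 1/3. Let y(x) = x^r sum_{n>=0} a_n x^n with a_0 = 1.
Substitute y = x^r sum a_n x^n and match x^{r+n}. The recurrence is
  D(n) a_n - 4 a_{n-1} = 0,  where D(n) = (r+n)(r+n-1) + (1)(r+n) + (-1/9).
  a_n = 4 / D(n) * a_{n-1}.
Since the indicial polynomial factors as (r - r_1)(r - r_2), D(n) = (r_1 + n - r_1)(r_1 + n - r_2) = n(n + 2/3).
Evaluating step by step (a_0 = 1):
  n = 1: D(1) = 1(1 + 2/3) = 5/3; numerator = 4(1) = 4; a_1 = (4)/(5/3) = 12/5
  n = 2: D(2) = 2(2 + 2/3) = 16/3; numerator = 4(12/5) = 48/5; a_2 = (48/5)/(16/3) = 9/5
  n = 3: D(3) = 3(3 + 2/3) = 11; numerator = 4(9/5) = 36/5; a_3 = (36/5)/(11) = 36/55
  n = 4: D(4) = 4(4 + 2/3) = 56/3; numerator = 4(36/55) = 144/55; a_4 = (144/55)/(56/3) = 54/385
  n = 5: D(5) = 5(5 + 2/3) = 85/3; numerator = 4(54/385) = 216/385; a_5 = (216/385)/(85/3) = 648/32725

r = 1/3; a_0 = 1; a_1 = 12/5; a_2 = 9/5; a_3 = 36/55; a_4 = 54/385; a_5 = 648/32725


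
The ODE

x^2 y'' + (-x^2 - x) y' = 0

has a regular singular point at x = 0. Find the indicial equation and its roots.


Divide by x^2 to reach normal form y'' + P_1(x) y' + P_2(x) y = 0 with P_1(x) = -1 - 1/x and P_2(x) = 0.
x = 0 is a singular point because the y'-coefficient -1 - 1/x has a pole at x = 0.
It is a regular singular point because x P_1(x) = p(x) = -x - 1 and x^2 P_2(x) = q(x) = 0 are polynomials, hence analytic at x = 0.
p(0) = -1,  q(0) = 0.
Indicial equation: r(r-1) + p(0) r + q(0) = 0, i.e. r^2 + (p(0) - 1) r + q(0) = 0, i.e. r^2 - 2 r = 0.
Discriminant: (-2)^2 - 4(0) = 4, so r = (2 ± 2)/2.
Solving: r_1 = 2, r_2 = 0.

indicial: r^2 - 2 r = 0; roots r_1 = 2, r_2 = 0


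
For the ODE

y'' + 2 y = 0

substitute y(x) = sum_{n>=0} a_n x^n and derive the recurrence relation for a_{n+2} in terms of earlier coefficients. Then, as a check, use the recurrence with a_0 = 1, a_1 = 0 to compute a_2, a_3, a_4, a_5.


Substitute y = sum_n a_n x^n into y'' + (const) y = 0.
y''(x) = sum_{n>=0} (n+2)(n+1) a_{n+2} x^n.
The ODE becomes sum_n [(n+2)(n+1) a_{n+2} + 2 a_n] x^n = 0.
Setting each coefficient to zero gives the recurrence:
  (n+2)(n+1) a_{n+2} + 2 a_n = 0,
  a_{n+2} = -2 / ((n+1)(n+2)) a_n.

Check with a_0 = 1, a_1 = 0 (apply the recurrence for n = 0, 1, 2, 3): a_0 = 1, a_1 = 0, a_2 = -1, a_3 = 0, a_4 = 1/6, a_5 = 0.

a_{n+2} = -2/((n+1)(n+2)) * a_n; check: a_0 = 1, a_1 = 0, a_2 = -1, a_3 = 0, a_4 = 1/6, a_5 = 0


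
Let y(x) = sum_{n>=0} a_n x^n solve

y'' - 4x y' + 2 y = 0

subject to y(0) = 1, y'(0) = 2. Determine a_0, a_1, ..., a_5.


Ansatz: y(x) = sum_{n>=0} a_n x^n, so y'(x) = sum_{n>=1} n a_n x^(n-1) and y''(x) = sum_{n>=2} n(n-1) a_n x^(n-2).
Substitute into P(x) y'' + Q(x) y' + R(x) y = 0 with P(x) = 1, Q(x) = -4x, R(x) = 2, and match powers of x.
Initial conditions: a_0 = 1, a_1 = 2.
Setting the coefficient of each power of x to zero and solving order by order (substituting the coefficients already found):
  x^0: 2 a_2 + 2 a_0 = 0  ->  2 a_2 = -2 a_0 = -2  ->  a_2 = -1
  x^1: 6 a_3 - 2 a_1 = 0  ->  6 a_3 = 2 a_1 = 4  ->  a_3 = 2/3
  x^2: 12 a_4 - 6 a_2 = 0  ->  12 a_4 = 6 a_2 = -6  ->  a_4 = -1/2
  x^3: 20 a_5 - 10 a_3 = 0  ->  20 a_5 = 10 a_3 = 20/3  ->  a_5 = 1/3
Truncated series: y(x) = 1 + 2 x - x^2 + (2/3) x^3 - (1/2) x^4 + (1/3) x^5 + O(x^6).

a_0 = 1; a_1 = 2; a_2 = -1; a_3 = 2/3; a_4 = -1/2; a_5 = 1/3


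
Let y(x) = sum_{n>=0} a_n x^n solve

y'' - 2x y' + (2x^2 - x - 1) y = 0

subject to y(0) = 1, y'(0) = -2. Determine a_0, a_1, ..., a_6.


Ansatz: y(x) = sum_{n>=0} a_n x^n, so y'(x) = sum_{n>=1} n a_n x^(n-1) and y''(x) = sum_{n>=2} n(n-1) a_n x^(n-2).
Substitute into P(x) y'' + Q(x) y' + R(x) y = 0 with P(x) = 1, Q(x) = -2x, R(x) = 2x^2 - x - 1, and match powers of x.
Initial conditions: a_0 = 1, a_1 = -2.
Setting the coefficient of each power of x to zero and solving order by order (substituting the coefficients already found):
  x^0: 2 a_2 - a_0 = 0  ->  2 a_2 = a_0 = 1  ->  a_2 = 1/2
  x^1: 6 a_3 - 3 a_1 - a_0 = 0  ->  6 a_3 = 3 a_1 + a_0 = -5  ->  a_3 = -5/6
  x^2: 12 a_4 - 5 a_2 - a_1 + 2 a_0 = 0  ->  12 a_4 = 5 a_2 + a_1 - 2 a_0 = -3/2  ->  a_4 = -1/8
  x^3: 20 a_5 - 7 a_3 - a_2 + 2 a_1 = 0  ->  20 a_5 = 7 a_3 + a_2 - 2 a_1 = -4/3  ->  a_5 = -1/15
  x^4: 30 a_6 - 9 a_4 - a_3 + 2 a_2 = 0  ->  30 a_6 = 9 a_4 + a_3 - 2 a_2 = -71/24  ->  a_6 = -71/720
Truncated series: y(x) = 1 - 2 x + (1/2) x^2 - (5/6) x^3 - (1/8) x^4 - (1/15) x^5 - (71/720) x^6 + O(x^7).

a_0 = 1; a_1 = -2; a_2 = 1/2; a_3 = -5/6; a_4 = -1/8; a_5 = -1/15; a_6 = -71/720


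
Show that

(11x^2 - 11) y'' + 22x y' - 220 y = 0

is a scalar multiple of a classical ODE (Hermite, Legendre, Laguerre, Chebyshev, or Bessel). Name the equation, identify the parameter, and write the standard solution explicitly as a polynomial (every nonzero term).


All three coefficients share the factor -11; dividing through by -11 gives  (1 - x^2) y'' - 2x y' + 20 y = 0.
This matches the Legendre equation (1 - x^2) y'' - 2x y' + n(n+1) y = 0 (note the -2x y' term) with n(n+1) = 20, so n = 4; the polynomial solution is P_4(x).
With y = sum_k a_k x^k, matching x^k gives (k+2)(k+1) a_{k+2} = [k(k+1) - n(n+1)] a_k = (k - 4)(k + 5) a_k. The right side vanishes at k = 4, so the series with the parity of 4 terminates at degree 4.
Standard normalization (P_n(1) = 1): leading coefficient (2n)!/(2^n (n!)^2) = 40320/(16*576) = 35/8, so a_4 = 35/8. Work downward with a_k = (k+1)(k+2) a_{k+2} / ((k - 4)(k + 5)):
  a_2 = (3)(4)(35/8) / ((2 - 4)(2 + 5)) = (105/2)/(-14) = -15/4
  a_0 = (1)(2)(-15/4) / ((0 - 4)(0 + 5)) = (-15/2)/(-20) = 3/8
Hence P_4(x) = 35 x^4/8 - 15 x^2/4 + 3/8.

P_4(x); series = 35 x^4/8 - 15 x^2/4 + 3/8


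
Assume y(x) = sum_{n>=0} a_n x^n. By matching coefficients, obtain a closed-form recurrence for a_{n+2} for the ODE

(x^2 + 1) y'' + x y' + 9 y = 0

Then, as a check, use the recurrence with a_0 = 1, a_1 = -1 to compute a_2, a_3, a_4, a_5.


Substitute y = sum_n a_n x^n.
(1 + 1 x^2) y'' contributes (n+2)(n+1) a_{n+2} + n(n-1) a_n at x^n.
x y'(x) contributes n a_n at x^n.
9 y(x) contributes 9 a_n at x^n.
Matching x^n: (n+2)(n+1) a_{n+2} + (n(n-1) + n + 9) a_n = 0.
Thus a_{n+2} = (-n(n-1) - n - 9) / ((n+1)(n+2)) * a_n.

Check with a_0 = 1, a_1 = -1 (apply the recurrence for n = 0, 1, 2, 3): a_0 = 1, a_1 = -1, a_2 = -9/2, a_3 = 5/3, a_4 = 39/8, a_5 = -3/2.

a_(n+2) = (-n(n-1) - n - 9) / ((n+1)(n+2)) * a_n; check: a_0 = 1, a_1 = -1, a_2 = -9/2, a_3 = 5/3, a_4 = 39/8, a_5 = -3/2


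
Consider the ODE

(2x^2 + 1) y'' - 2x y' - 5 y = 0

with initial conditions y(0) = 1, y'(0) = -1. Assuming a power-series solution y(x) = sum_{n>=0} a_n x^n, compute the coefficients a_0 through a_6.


Ansatz: y(x) = sum_{n>=0} a_n x^n, so y'(x) = sum_{n>=1} n a_n x^(n-1) and y''(x) = sum_{n>=2} n(n-1) a_n x^(n-2).
Substitute into P(x) y'' + Q(x) y' + R(x) y = 0 with P(x) = 2x^2 + 1, Q(x) = -2x, R(x) = -5, and match powers of x.
Initial conditions: a_0 = 1, a_1 = -1.
Setting the coefficient of each power of x to zero and solving order by order (substituting the coefficients already found):
  x^0: 2 a_2 - 5 a_0 = 0  ->  2 a_2 = 5 a_0 = 5  ->  a_2 = 5/2
  x^1: 6 a_3 - 7 a_1 = 0  ->  6 a_3 = 7 a_1 = -7  ->  a_3 = -7/6
  x^2: 12 a_4 - 5 a_2 = 0  ->  12 a_4 = 5 a_2 = 25/2  ->  a_4 = 25/24
  x^3: 20 a_5 + a_3 = 0  ->  20 a_5 = -a_3 = 7/6  ->  a_5 = 7/120
  x^4: 30 a_6 + 11 a_4 = 0  ->  30 a_6 = -11 a_4 = -275/24  ->  a_6 = -55/144
Truncated series: y(x) = 1 - x + (5/2) x^2 - (7/6) x^3 + (25/24) x^4 + (7/120) x^5 - (55/144) x^6 + O(x^7).

a_0 = 1; a_1 = -1; a_2 = 5/2; a_3 = -7/6; a_4 = 25/24; a_5 = 7/120; a_6 = -55/144


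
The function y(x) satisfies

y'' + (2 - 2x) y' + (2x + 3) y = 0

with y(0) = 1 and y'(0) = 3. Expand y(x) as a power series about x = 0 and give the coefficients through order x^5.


Ansatz: y(x) = sum_{n>=0} a_n x^n, so y'(x) = sum_{n>=1} n a_n x^(n-1) and y''(x) = sum_{n>=2} n(n-1) a_n x^(n-2).
Substitute into P(x) y'' + Q(x) y' + R(x) y = 0 with P(x) = 1, Q(x) = 2 - 2x, R(x) = 2x + 3, and match powers of x.
Initial conditions: a_0 = 1, a_1 = 3.
Setting the coefficient of each power of x to zero and solving order by order (substituting the coefficients already found):
  x^0: 2 a_2 + 2 a_1 + 3 a_0 = 0  ->  2 a_2 = -2 a_1 - 3 a_0 = -9  ->  a_2 = -9/2
  x^1: 6 a_3 + 4 a_2 + a_1 + 2 a_0 = 0  ->  6 a_3 = -4 a_2 - a_1 - 2 a_0 = 13  ->  a_3 = 13/6
  x^2: 12 a_4 + 6 a_3 - a_2 + 2 a_1 = 0  ->  12 a_4 = -6 a_3 + a_2 - 2 a_1 = -47/2  ->  a_4 = -47/24
  x^3: 20 a_5 + 8 a_4 - 3 a_3 + 2 a_2 = 0  ->  20 a_5 = -8 a_4 + 3 a_3 - 2 a_2 = 187/6  ->  a_5 = 187/120
Truncated series: y(x) = 1 + 3 x - (9/2) x^2 + (13/6) x^3 - (47/24) x^4 + (187/120) x^5 + O(x^6).

a_0 = 1; a_1 = 3; a_2 = -9/2; a_3 = 13/6; a_4 = -47/24; a_5 = 187/120


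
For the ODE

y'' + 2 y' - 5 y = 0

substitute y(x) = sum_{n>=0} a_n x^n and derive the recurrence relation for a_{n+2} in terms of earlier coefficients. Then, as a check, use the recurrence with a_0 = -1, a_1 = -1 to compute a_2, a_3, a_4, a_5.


Substitute y = sum_n a_n x^n.
y''(x) has coefficient (n+2)(n+1) a_{n+2} at x^n;
2 y'(x) has coefficient 2 (n+1) a_{n+1} at x^n;
-5 y(x) has coefficient -5 a_n at x^n.
Matching x^n: (n+2)(n+1) a_{n+2} + 2 (n+1) a_{n+1} - 5 a_n = 0.
Thus a_{n+2} = [-2 (n+1) a_{n+1} + 5 a_n] / ((n+1)(n+2)).

Check with a_0 = -1, a_1 = -1 (apply the recurrence for n = 0, 1, 2, 3): a_0 = -1, a_1 = -1, a_2 = -3/2, a_3 = 1/6, a_4 = -17/24, a_5 = 13/40.

a_(n+2) = [-2 (n+1) a_(n+1) + 5 a_n] / ((n+1)(n+2)); check: a_0 = -1, a_1 = -1, a_2 = -3/2, a_3 = 1/6, a_4 = -17/24, a_5 = 13/40


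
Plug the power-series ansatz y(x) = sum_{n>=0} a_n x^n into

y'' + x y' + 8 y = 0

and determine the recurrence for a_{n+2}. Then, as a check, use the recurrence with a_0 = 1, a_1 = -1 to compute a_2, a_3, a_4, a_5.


Substitute y = sum_n a_n x^n.
y''(x) has coefficient (n+2)(n+1) a_{n+2} at x^n;
x y'(x) has coefficient n a_n at x^n (shift);
8 y(x) has coefficient 8 a_n at x^n.
Matching x^n: (n+2)(n+1) a_{n+2} + (n + 8) a_n = 0.
Thus a_{n+2} = (-n - 8) / ((n+1)(n+2)) * a_n.

Check with a_0 = 1, a_1 = -1 (apply the recurrence for n = 0, 1, 2, 3): a_0 = 1, a_1 = -1, a_2 = -4, a_3 = 3/2, a_4 = 10/3, a_5 = -33/40.

a_(n+2) = (-n - 8) / ((n+1)(n+2)) * a_n; check: a_0 = 1, a_1 = -1, a_2 = -4, a_3 = 3/2, a_4 = 10/3, a_5 = -33/40


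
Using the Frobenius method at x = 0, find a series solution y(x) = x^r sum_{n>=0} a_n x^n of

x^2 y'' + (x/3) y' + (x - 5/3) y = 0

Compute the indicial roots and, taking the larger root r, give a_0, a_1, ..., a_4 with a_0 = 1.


Write in Frobenius form y'' + (p(x)/x) y' + (q(x)/x^2) y = 0:
  p(x) = 1/3,  q(x) = x - 5/3.
Indicial equation: r(r-1) + (1/3) r + (-5/3) = 0 -> roots r_1 = 5/3, r_2 = -1.
Take r = r_1 = 5/3. Let y(x) = x^r sum_{n>=0} a_n x^n with a_0 = 1.
Substitute y = x^r sum a_n x^n and match x^{r+n}. The recurrence is
  D(n) a_n + 1 a_{n-1} = 0,  where D(n) = (r+n)(r+n-1) + (1/3)(r+n) + (-5/3).
  a_n = -1 / D(n) * a_{n-1}.
Since the indicial polynomial factors as (r - r_1)(r - r_2), D(n) = (r_1 + n - r_1)(r_1 + n - r_2) = n(n + 8/3).
Evaluating step by step (a_0 = 1):
  n = 1: D(1) = 1(1 + 8/3) = 11/3; numerator = -1(1) = -1; a_1 = (-1)/(11/3) = -3/11
  n = 2: D(2) = 2(2 + 8/3) = 28/3; numerator = -1(-3/11) = 3/11; a_2 = (3/11)/(28/3) = 9/308
  n = 3: D(3) = 3(3 + 8/3) = 17; numerator = -1(9/308) = -9/308; a_3 = (-9/308)/(17) = -9/5236
  n = 4: D(4) = 4(4 + 8/3) = 80/3; numerator = -1(-9/5236) = 9/5236; a_4 = (9/5236)/(80/3) = 27/418880

r = 5/3; a_0 = 1; a_1 = -3/11; a_2 = 9/308; a_3 = -9/5236; a_4 = 27/418880


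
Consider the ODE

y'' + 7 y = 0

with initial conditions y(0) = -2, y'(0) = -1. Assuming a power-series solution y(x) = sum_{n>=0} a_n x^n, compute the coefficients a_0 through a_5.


Ansatz: y(x) = sum_{n>=0} a_n x^n, so y'(x) = sum_{n>=1} n a_n x^(n-1) and y''(x) = sum_{n>=2} n(n-1) a_n x^(n-2).
Substitute into P(x) y'' + Q(x) y' + R(x) y = 0 with P(x) = 1, Q(x) = 0, R(x) = 7, and match powers of x.
Initial conditions: a_0 = -2, a_1 = -1.
Setting the coefficient of each power of x to zero and solving order by order (substituting the coefficients already found):
  x^0: 2 a_2 + 7 a_0 = 0  ->  2 a_2 = -7 a_0 = 14  ->  a_2 = 7
  x^1: 6 a_3 + 7 a_1 = 0  ->  6 a_3 = -7 a_1 = 7  ->  a_3 = 7/6
  x^2: 12 a_4 + 7 a_2 = 0  ->  12 a_4 = -7 a_2 = -49  ->  a_4 = -49/12
  x^3: 20 a_5 + 7 a_3 = 0  ->  20 a_5 = -7 a_3 = -49/6  ->  a_5 = -49/120
Truncated series: y(x) = -2 - x + 7 x^2 + (7/6) x^3 - (49/12) x^4 - (49/120) x^5 + O(x^6).

a_0 = -2; a_1 = -1; a_2 = 7; a_3 = 7/6; a_4 = -49/12; a_5 = -49/120


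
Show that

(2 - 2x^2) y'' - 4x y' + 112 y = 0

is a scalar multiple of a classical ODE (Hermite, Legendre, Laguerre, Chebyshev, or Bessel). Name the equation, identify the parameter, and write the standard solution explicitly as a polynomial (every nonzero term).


All three coefficients share the factor 2; dividing through by 2 gives  (1 - x^2) y'' - 2x y' + 56 y = 0.
This matches the Legendre equation (1 - x^2) y'' - 2x y' + n(n+1) y = 0 (note the -2x y' term) with n(n+1) = 56, so n = 7; the polynomial solution is P_7(x).
With y = sum_k a_k x^k, matching x^k gives (k+2)(k+1) a_{k+2} = [k(k+1) - n(n+1)] a_k = (k - 7)(k + 8) a_k. The right side vanishes at k = 7, so the series with the parity of 7 terminates at degree 7.
Standard normalization (P_n(1) = 1): leading coefficient (2n)!/(2^n (n!)^2) = 87178291200/(128*25401600) = 429/16, so a_7 = 429/16. Work downward with a_k = (k+1)(k+2) a_{k+2} / ((k - 7)(k + 8)):
  a_5 = (6)(7)(429/16) / ((5 - 7)(5 + 8)) = (9009/8)/(-26) = -693/16
  a_3 = (4)(5)(-693/16) / ((3 - 7)(3 + 8)) = (-3465/4)/(-44) = 315/16
  a_1 = (2)(3)(315/16) / ((1 - 7)(1 + 8)) = (945/8)/(-54) = -35/16
Hence P_7(x) = 429 x^7/16 - 693 x^5/16 + 315 x^3/16 - 35 x/16.

P_7(x); series = 429 x^7/16 - 693 x^5/16 + 315 x^3/16 - 35 x/16


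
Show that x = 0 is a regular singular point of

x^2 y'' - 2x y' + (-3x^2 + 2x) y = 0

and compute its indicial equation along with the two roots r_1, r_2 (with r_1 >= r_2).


Divide by x^2 to reach normal form y'' + P_1(x) y' + P_2(x) y = 0 with P_1(x) = -2/x and P_2(x) = -3 + 2/x.
x = 0 is a singular point because the y'-coefficient -2/x has a pole at x = 0 and the y-coefficient -3 + 2/x has a pole at x = 0.
It is a regular singular point because x P_1(x) = p(x) = -2 and x^2 P_2(x) = q(x) = -3x^2 + 2x are polynomials, hence analytic at x = 0.
p(0) = -2,  q(0) = 0.
Indicial equation: r(r-1) + p(0) r + q(0) = 0, i.e. r^2 + (p(0) - 1) r + q(0) = 0, i.e. r^2 - 3 r = 0.
Discriminant: (-3)^2 - 4(0) = 9, so r = (3 ± 3)/2.
Solving: r_1 = 3, r_2 = 0.

indicial: r^2 - 3 r = 0; roots r_1 = 3, r_2 = 0


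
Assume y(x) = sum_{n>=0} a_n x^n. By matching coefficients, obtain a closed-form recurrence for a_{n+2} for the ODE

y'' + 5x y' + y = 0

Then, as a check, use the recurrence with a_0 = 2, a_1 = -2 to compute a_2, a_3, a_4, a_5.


Substitute y = sum_n a_n x^n.
y''(x) has coefficient (n+2)(n+1) a_{n+2} at x^n;
5 x y'(x) has coefficient 5 n a_n at x^n (shift);
y(x) has coefficient 1 a_n at x^n.
Matching x^n: (n+2)(n+1) a_{n+2} + (5n + 1) a_n = 0.
Thus a_{n+2} = (-5n - 1) / ((n+1)(n+2)) * a_n.

Check with a_0 = 2, a_1 = -2 (apply the recurrence for n = 0, 1, 2, 3): a_0 = 2, a_1 = -2, a_2 = -1, a_3 = 2, a_4 = 11/12, a_5 = -8/5.

a_(n+2) = (-5n - 1) / ((n+1)(n+2)) * a_n; check: a_0 = 2, a_1 = -2, a_2 = -1, a_3 = 2, a_4 = 11/12, a_5 = -8/5


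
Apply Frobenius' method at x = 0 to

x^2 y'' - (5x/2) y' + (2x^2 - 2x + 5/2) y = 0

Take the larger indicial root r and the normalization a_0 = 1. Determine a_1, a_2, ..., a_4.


Write in Frobenius form y'' + (p(x)/x) y' + (q(x)/x^2) y = 0:
  p(x) = -5/2,  q(x) = 2x^2 - 2x + 5/2.
Indicial equation: r(r-1) + (-5/2) r + (5/2) = 0 -> roots r_1 = 5/2, r_2 = 1.
Take r = r_1 = 5/2. Let y(x) = x^r sum_{n>=0} a_n x^n with a_0 = 1.
Substitute y = x^r sum a_n x^n and match x^{r+n}. The recurrence is
  D(n) a_n - 2 a_{n-1} + 2 a_{n-2} = 0,  where D(n) = (r+n)(r+n-1) + (-5/2)(r+n) + (5/2).
  a_n = [2 a_{n-1} - 2 a_{n-2}] / D(n).
Since the indicial polynomial factors as (r - r_1)(r - r_2), D(n) = (r_1 + n - r_1)(r_1 + n - r_2) = n(n + 3/2).
Evaluating step by step (a_0 = 1):
  n = 1: D(1) = 1(1 + 3/2) = 5/2; numerator = 2(1) = 2; a_1 = (2)/(5/2) = 4/5
  n = 2: D(2) = 2(2 + 3/2) = 7; numerator = 2(4/5) - 2(1) = -2/5; a_2 = (-2/5)/(7) = -2/35
  n = 3: D(3) = 3(3 + 3/2) = 27/2; numerator = 2(-2/35) - 2(4/5) = -12/7; a_3 = (-12/7)/(27/2) = -8/63
  n = 4: D(4) = 4(4 + 3/2) = 22; numerator = 2(-8/63) - 2(-2/35) = -44/315; a_4 = (-44/315)/(22) = -2/315

r = 5/2; a_0 = 1; a_1 = 4/5; a_2 = -2/35; a_3 = -8/63; a_4 = -2/315
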